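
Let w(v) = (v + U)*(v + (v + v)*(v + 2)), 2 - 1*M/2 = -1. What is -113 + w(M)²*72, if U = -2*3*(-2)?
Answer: 242704399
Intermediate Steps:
M = 6 (M = 4 - 2*(-1) = 4 + 2 = 6)
U = 12 (U = -6*(-2) = 12)
w(v) = (12 + v)*(v + 2*v*(2 + v)) (w(v) = (v + 12)*(v + (v + v)*(v + 2)) = (12 + v)*(v + (2*v)*(2 + v)) = (12 + v)*(v + 2*v*(2 + v)))
-113 + w(M)²*72 = -113 + (6*(60 + 2*6² + 29*6))²*72 = -113 + (6*(60 + 2*36 + 174))²*72 = -113 + (6*(60 + 72 + 174))²*72 = -113 + (6*306)²*72 = -113 + 1836²*72 = -113 + 3370896*72 = -113 + 242704512 = 242704399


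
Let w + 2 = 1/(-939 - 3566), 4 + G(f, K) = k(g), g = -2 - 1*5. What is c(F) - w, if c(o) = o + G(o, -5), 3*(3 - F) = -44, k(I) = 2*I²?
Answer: 1536208/13515 ≈ 113.67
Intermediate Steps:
g = -7 (g = -2 - 5 = -7)
F = 53/3 (F = 3 - ⅓*(-44) = 3 + 44/3 = 53/3 ≈ 17.667)
G(f, K) = 94 (G(f, K) = -4 + 2*(-7)² = -4 + 2*49 = -4 + 98 = 94)
w = -9011/4505 (w = -2 + 1/(-939 - 3566) = -2 + 1/(-4505) = -2 - 1/4505 = -9011/4505 ≈ -2.0002)
c(o) = 94 + o (c(o) = o + 94 = 94 + o)
c(F) - w = (94 + 53/3) - 1*(-9011/4505) = 335/3 + 9011/4505 = 1536208/13515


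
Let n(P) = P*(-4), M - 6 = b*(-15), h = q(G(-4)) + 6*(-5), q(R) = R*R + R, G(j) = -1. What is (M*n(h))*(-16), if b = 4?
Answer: 103680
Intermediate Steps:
q(R) = R + R² (q(R) = R² + R = R + R²)
h = -30 (h = -(1 - 1) + 6*(-5) = -1*0 - 30 = 0 - 30 = -30)
M = -54 (M = 6 + 4*(-15) = 6 - 60 = -54)
n(P) = -4*P
(M*n(h))*(-16) = -(-216)*(-30)*(-16) = -54*120*(-16) = -6480*(-16) = 103680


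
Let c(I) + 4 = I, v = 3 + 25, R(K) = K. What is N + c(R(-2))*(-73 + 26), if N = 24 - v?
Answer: 278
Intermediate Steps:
v = 28
c(I) = -4 + I
N = -4 (N = 24 - 1*28 = 24 - 28 = -4)
N + c(R(-2))*(-73 + 26) = -4 + (-4 - 2)*(-73 + 26) = -4 - 6*(-47) = -4 + 282 = 278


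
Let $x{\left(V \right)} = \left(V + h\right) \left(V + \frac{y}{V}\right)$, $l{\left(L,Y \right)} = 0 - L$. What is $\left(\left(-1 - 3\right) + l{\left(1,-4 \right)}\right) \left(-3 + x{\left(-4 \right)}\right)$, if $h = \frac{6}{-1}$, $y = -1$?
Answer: $- \frac{345}{2} \approx -172.5$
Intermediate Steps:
$l{\left(L,Y \right)} = - L$
$h = -6$ ($h = 6 \left(-1\right) = -6$)
$x{\left(V \right)} = \left(-6 + V\right) \left(V - \frac{1}{V}\right)$ ($x{\left(V \right)} = \left(V - 6\right) \left(V - \frac{1}{V}\right) = \left(-6 + V\right) \left(V - \frac{1}{V}\right)$)
$\left(\left(-1 - 3\right) + l{\left(1,-4 \right)}\right) \left(-3 + x{\left(-4 \right)}\right) = \left(\left(-1 - 3\right) - 1\right) \left(-3 + \left(-1 + \left(-4\right)^{2} - -24 + \frac{6}{-4}\right)\right) = \left(-4 - 1\right) \left(-3 + \left(-1 + 16 + 24 + 6 \left(- \frac{1}{4}\right)\right)\right) = - 5 \left(-3 + \left(-1 + 16 + 24 - \frac{3}{2}\right)\right) = - 5 \left(-3 + \frac{75}{2}\right) = \left(-5\right) \frac{69}{2} = - \frac{345}{2}$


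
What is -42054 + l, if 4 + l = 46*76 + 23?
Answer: -38539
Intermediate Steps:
l = 3515 (l = -4 + (46*76 + 23) = -4 + (3496 + 23) = -4 + 3519 = 3515)
-42054 + l = -42054 + 3515 = -38539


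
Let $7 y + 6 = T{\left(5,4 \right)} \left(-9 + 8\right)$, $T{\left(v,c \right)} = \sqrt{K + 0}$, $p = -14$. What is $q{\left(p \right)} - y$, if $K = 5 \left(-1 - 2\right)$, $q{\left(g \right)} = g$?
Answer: $- \frac{92}{7} + \frac{i \sqrt{15}}{7} \approx -13.143 + 0.55328 i$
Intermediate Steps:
$K = -15$ ($K = 5 \left(-3\right) = -15$)
$T{\left(v,c \right)} = i \sqrt{15}$ ($T{\left(v,c \right)} = \sqrt{-15 + 0} = \sqrt{-15} = i \sqrt{15}$)
$y = - \frac{6}{7} - \frac{i \sqrt{15}}{7}$ ($y = - \frac{6}{7} + \frac{i \sqrt{15} \left(-9 + 8\right)}{7} = - \frac{6}{7} + \frac{i \sqrt{15} \left(-1\right)}{7} = - \frac{6}{7} + \frac{\left(-1\right) i \sqrt{15}}{7} = - \frac{6}{7} - \frac{i \sqrt{15}}{7} \approx -0.85714 - 0.55328 i$)
$q{\left(p \right)} - y = -14 - \left(- \frac{6}{7} - \frac{i \sqrt{15}}{7}\right) = -14 + \left(\frac{6}{7} + \frac{i \sqrt{15}}{7}\right) = - \frac{92}{7} + \frac{i \sqrt{15}}{7}$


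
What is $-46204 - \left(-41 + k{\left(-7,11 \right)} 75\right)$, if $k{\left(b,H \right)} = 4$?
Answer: $-46463$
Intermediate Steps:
$-46204 - \left(-41 + k{\left(-7,11 \right)} 75\right) = -46204 - \left(-41 + 4 \cdot 75\right) = -46204 - \left(-41 + 300\right) = -46204 - 259 = -46463$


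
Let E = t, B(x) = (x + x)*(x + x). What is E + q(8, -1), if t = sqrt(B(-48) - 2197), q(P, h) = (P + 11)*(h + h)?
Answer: -38 + sqrt(7019) ≈ 45.779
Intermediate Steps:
B(x) = 4*x**2 (B(x) = (2*x)*(2*x) = 4*x**2)
q(P, h) = 2*h*(11 + P) (q(P, h) = (11 + P)*(2*h) = 2*h*(11 + P))
t = sqrt(7019) (t = sqrt(4*(-48)**2 - 2197) = sqrt(4*2304 - 2197) = sqrt(9216 - 2197) = sqrt(7019) ≈ 83.779)
E = sqrt(7019) ≈ 83.779
E + q(8, -1) = sqrt(7019) + 2*(-1)*(11 + 8) = sqrt(7019) + 2*(-1)*19 = sqrt(7019) - 38 = -38 + sqrt(7019)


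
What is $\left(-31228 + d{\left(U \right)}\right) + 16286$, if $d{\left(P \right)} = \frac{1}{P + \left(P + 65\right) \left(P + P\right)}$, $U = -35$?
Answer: $- \frac{31901171}{2135} \approx -14942.0$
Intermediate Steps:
$d{\left(P \right)} = \frac{1}{P + 2 P \left(65 + P\right)}$ ($d{\left(P \right)} = \frac{1}{P + \left(65 + P\right) 2 P} = \frac{1}{P + 2 P \left(65 + P\right)}$)
$\left(-31228 + d{\left(U \right)}\right) + 16286 = \left(-31228 + \frac{1}{\left(-35\right) \left(131 + 2 \left(-35\right)\right)}\right) + 16286 = \left(-31228 - \frac{1}{35 \left(131 - 70\right)}\right) + 16286 = \left(-31228 - \frac{1}{35 \cdot 61}\right) + 16286 = \left(-31228 - \frac{1}{2135}\right) + 16286 = - \frac{66671781}{2135} + 16286 = - \frac{31901171}{2135}$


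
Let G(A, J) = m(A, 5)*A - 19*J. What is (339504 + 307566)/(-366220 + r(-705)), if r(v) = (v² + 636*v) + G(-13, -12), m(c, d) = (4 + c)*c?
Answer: -323535/159434 ≈ -2.0293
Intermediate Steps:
m(c, d) = c*(4 + c)
G(A, J) = -19*J + A²*(4 + A) (G(A, J) = (A*(4 + A))*A - 19*J = A²*(4 + A) - 19*J = -19*J + A²*(4 + A))
r(v) = -1293 + v² + 636*v (r(v) = (v² + 636*v) + (-19*(-12) + (-13)²*(4 - 13)) = (v² + 636*v) + (228 + 169*(-9)) = (v² + 636*v) + (228 - 1521) = (v² + 636*v) - 1293 = -1293 + v² + 636*v)
(339504 + 307566)/(-366220 + r(-705)) = (339504 + 307566)/(-366220 + (-1293 + (-705)² + 636*(-705))) = 647070/(-366220 + (-1293 + 497025 - 448380)) = 647070/(-366220 + 47352) = 647070/(-318868) = 647070*(-1/318868) = -323535/159434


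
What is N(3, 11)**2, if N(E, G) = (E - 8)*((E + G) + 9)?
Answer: 13225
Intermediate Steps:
N(E, G) = (-8 + E)*(9 + E + G)
N(3, 11)**2 = (-72 + 3 + 3**2 - 8*11 + 3*11)**2 = (-72 + 3 + 9 - 88 + 33)**2 = (-115)**2 = 13225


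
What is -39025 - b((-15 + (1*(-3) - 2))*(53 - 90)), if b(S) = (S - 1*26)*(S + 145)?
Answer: -670915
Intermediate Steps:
b(S) = (-26 + S)*(145 + S) (b(S) = (S - 26)*(145 + S) = (-26 + S)*(145 + S))
-39025 - b((-15 + (1*(-3) - 2))*(53 - 90)) = -39025 - (-3770 + ((-15 + (1*(-3) - 2))*(53 - 90))² + 119*((-15 + (1*(-3) - 2))*(53 - 90))) = -39025 - (-3770 + ((-15 + (-3 - 2))*(-37))² + 119*((-15 + (-3 - 2))*(-37))) = -39025 - (-3770 + ((-15 - 5)*(-37))² + 119*((-15 - 5)*(-37))) = -39025 - (-3770 + (-20*(-37))² + 119*(-20*(-37))) = -39025 - (-3770 + 740² + 119*740) = -39025 - (-3770 + 547600 + 88060) = -39025 - 1*631890 = -39025 - 631890 = -670915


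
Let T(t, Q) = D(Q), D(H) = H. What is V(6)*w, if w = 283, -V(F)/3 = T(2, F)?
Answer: -5094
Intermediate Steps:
T(t, Q) = Q
V(F) = -3*F
V(6)*w = -3*6*283 = -18*283 = -5094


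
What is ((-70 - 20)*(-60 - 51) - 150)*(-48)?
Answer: -472320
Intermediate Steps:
((-70 - 20)*(-60 - 51) - 150)*(-48) = (-90*(-111) - 150)*(-48) = (9990 - 150)*(-48) = 9840*(-48) = -472320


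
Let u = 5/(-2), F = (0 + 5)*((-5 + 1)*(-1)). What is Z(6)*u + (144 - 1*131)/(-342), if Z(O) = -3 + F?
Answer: -7274/171 ≈ -42.538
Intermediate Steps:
F = 20 (F = 5*(-4*(-1)) = 5*4 = 20)
u = -5/2 (u = 5*(-1/2) = -5/2 ≈ -2.5000)
Z(O) = 17 (Z(O) = -3 + 20 = 17)
Z(6)*u + (144 - 1*131)/(-342) = 17*(-5/2) + (144 - 1*131)/(-342) = -85/2 + (144 - 131)*(-1/342) = -85/2 + 13*(-1/342) = -85/2 - 13/342 = -7274/171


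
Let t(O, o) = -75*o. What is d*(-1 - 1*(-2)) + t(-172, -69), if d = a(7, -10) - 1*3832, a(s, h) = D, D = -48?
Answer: 1295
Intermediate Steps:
a(s, h) = -48
d = -3880 (d = -48 - 1*3832 = -48 - 3832 = -3880)
d*(-1 - 1*(-2)) + t(-172, -69) = -3880*(-1 - 1*(-2)) - 75*(-69) = -3880*(-1 + 2) + 5175 = -3880*1 + 5175 = -3880 + 5175 = 1295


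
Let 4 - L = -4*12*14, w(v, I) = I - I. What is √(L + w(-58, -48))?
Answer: 26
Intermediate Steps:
w(v, I) = 0
L = 676 (L = 4 - (-4*12)*14 = 4 - (-48)*14 = 4 - 1*(-672) = 4 + 672 = 676)
√(L + w(-58, -48)) = √(676 + 0) = √676 = 26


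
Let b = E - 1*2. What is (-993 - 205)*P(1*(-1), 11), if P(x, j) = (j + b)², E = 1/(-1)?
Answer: -76672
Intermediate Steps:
E = -1
b = -3 (b = -1 - 1*2 = -1 - 2 = -3)
P(x, j) = (-3 + j)² (P(x, j) = (j - 3)² = (-3 + j)²)
(-993 - 205)*P(1*(-1), 11) = (-993 - 205)*(-3 + 11)² = -1198*8² = -1198*64 = -76672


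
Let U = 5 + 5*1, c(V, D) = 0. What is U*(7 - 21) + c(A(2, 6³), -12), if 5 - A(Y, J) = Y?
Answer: -140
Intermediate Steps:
A(Y, J) = 5 - Y
U = 10 (U = 5 + 5 = 10)
U*(7 - 21) + c(A(2, 6³), -12) = 10*(7 - 21) + 0 = 10*(-14) + 0 = -140 + 0 = -140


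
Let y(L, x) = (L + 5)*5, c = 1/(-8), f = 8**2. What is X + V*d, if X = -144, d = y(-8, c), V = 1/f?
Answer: -9231/64 ≈ -144.23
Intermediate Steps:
f = 64
c = -1/8 ≈ -0.12500
V = 1/64 ≈ 0.015625
y(L, x) = 25 + 5*L (y(L, x) = (5 + L)*5 = 25 + 5*L)
d = -15 (d = 25 + 5*(-8) = 25 - 40 = -15)
X + V*d = -144 + (1/64)*(-15) = -144 - 15/64 = -9231/64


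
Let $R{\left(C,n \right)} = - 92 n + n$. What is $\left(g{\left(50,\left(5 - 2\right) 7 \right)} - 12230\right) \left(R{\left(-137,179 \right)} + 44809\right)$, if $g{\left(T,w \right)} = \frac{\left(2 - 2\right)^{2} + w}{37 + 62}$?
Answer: $- \frac{11510187160}{33} \approx -3.4879 \cdot 10^{8}$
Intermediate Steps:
$R{\left(C,n \right)} = - 91 n$
$g{\left(T,w \right)} = \frac{w}{99}$ ($g{\left(T,w \right)} = \frac{0^{2} + w}{99} = \left(0 + w\right) \frac{1}{99} = w \frac{1}{99} = \frac{w}{99}$)
$\left(g{\left(50,\left(5 - 2\right) 7 \right)} - 12230\right) \left(R{\left(-137,179 \right)} + 44809\right) = \left(\frac{\left(5 - 2\right) 7}{99} - 12230\right) \left(\left(-91\right) 179 + 44809\right) = \left(\frac{3 \cdot 7}{99} - 12230\right) \left(-16289 + 44809\right) = \left(\frac{1}{99} \cdot 21 - 12230\right) 28520 = \left(\frac{7}{33} - 12230\right) 28520 = \left(- \frac{403583}{33}\right) 28520 = - \frac{11510187160}{33}$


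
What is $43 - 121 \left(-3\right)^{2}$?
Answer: $-1046$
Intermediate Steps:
$43 - 121 \left(-3\right)^{2} = 43 - 1089 = -1046$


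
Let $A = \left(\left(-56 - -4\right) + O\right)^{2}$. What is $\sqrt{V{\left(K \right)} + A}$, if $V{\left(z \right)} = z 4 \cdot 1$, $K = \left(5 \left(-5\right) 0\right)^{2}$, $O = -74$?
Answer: $126$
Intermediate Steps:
$K = 0$ ($K = \left(\left(-25\right) 0\right)^{2} = 0^{2} = 0$)
$V{\left(z \right)} = 4 z$ ($V{\left(z \right)} = 4 z 1 = 4 z$)
$A = 15876$ ($A = \left(\left(-56 - -4\right) - 74\right)^{2} = \left(\left(-56 + 4\right) - 74\right)^{2} = \left(-52 - 74\right)^{2} = \left(-126\right)^{2} = 15876$)
$\sqrt{V{\left(K \right)} + A} = \sqrt{4 \cdot 0 + 15876} = \sqrt{0 + 15876} = \sqrt{15876} = 126$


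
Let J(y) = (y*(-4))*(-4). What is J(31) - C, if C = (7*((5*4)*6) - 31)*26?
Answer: -20538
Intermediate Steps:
J(y) = 16*y (J(y) = -4*y*(-4) = 16*y)
C = 21034 (C = (7*(20*6) - 31)*26 = (7*120 - 31)*26 = (840 - 31)*26 = 809*26 = 21034)
J(31) - C = 16*31 - 1*21034 = 496 - 21034 = -20538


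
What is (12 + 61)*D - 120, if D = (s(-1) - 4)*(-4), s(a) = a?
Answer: 1340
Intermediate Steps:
D = 20 (D = (-1 - 4)*(-4) = -5*(-4) = 20)
(12 + 61)*D - 120 = (12 + 61)*20 - 120 = 73*20 - 120 = 1460 - 120 = 1340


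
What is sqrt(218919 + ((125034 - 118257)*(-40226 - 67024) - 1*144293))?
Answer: 4*I*sqrt(45422414) ≈ 26958.0*I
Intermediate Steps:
sqrt(218919 + ((125034 - 118257)*(-40226 - 67024) - 1*144293)) = sqrt(218919 + (6777*(-107250) - 144293)) = sqrt(218919 + (-726833250 - 144293)) = sqrt(218919 - 726977543) = sqrt(-726758624) = 4*I*sqrt(45422414)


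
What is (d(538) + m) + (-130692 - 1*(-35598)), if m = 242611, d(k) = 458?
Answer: 147975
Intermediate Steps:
(d(538) + m) + (-130692 - 1*(-35598)) = (458 + 242611) + (-130692 - 1*(-35598)) = 243069 + (-130692 + 35598) = 243069 - 95094 = 147975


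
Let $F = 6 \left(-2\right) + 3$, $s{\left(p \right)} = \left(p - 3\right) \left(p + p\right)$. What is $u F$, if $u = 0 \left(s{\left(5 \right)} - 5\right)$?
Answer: $0$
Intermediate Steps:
$s{\left(p \right)} = 2 p \left(-3 + p\right)$ ($s{\left(p \right)} = \left(-3 + p\right) 2 p = 2 p \left(-3 + p\right)$)
$u = 0$ ($u = 0 \left(2 \cdot 5 \left(-3 + 5\right) - 5\right) = 0 \left(2 \cdot 5 \cdot 2 - 5\right) = 0 \left(20 - 5\right) = 0 \cdot 15 = 0$)
$F = -9$ ($F = -12 + 3 = -9$)
$u F = 0 \left(-9\right) = 0$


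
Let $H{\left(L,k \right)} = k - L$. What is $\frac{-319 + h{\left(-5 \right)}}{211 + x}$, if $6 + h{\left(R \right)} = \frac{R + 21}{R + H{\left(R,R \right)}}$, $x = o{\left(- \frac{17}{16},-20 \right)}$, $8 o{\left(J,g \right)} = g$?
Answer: $- \frac{1094}{695} \approx -1.5741$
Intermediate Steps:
$o{\left(J,g \right)} = \frac{g}{8}$
$x = - \frac{5}{2}$ ($x = \frac{1}{8} \left(-20\right) = - \frac{5}{2} \approx -2.5$)
$h{\left(R \right)} = -6 + \frac{21 + R}{R}$ ($h{\left(R \right)} = -6 + \frac{R + 21}{R + \left(R - R\right)} = -6 + \frac{21 + R}{R + 0} = -6 + \frac{21 + R}{R}$)
$\frac{-319 + h{\left(-5 \right)}}{211 + x} = \frac{-319 - \left(5 - \frac{21}{-5}\right)}{211 - \frac{5}{2}} = \frac{-319 + \left(-5 + 21 \left(- \frac{1}{5}\right)\right)}{\frac{417}{2}} = \left(-319 - \frac{46}{5}\right) \frac{2}{417} = \left(- \frac{1641}{5}\right) \frac{2}{417} = - \frac{1094}{695}$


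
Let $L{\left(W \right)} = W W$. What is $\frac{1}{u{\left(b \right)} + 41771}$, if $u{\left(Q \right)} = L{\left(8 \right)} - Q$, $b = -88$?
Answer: $\frac{1}{41923} \approx 2.3853 \cdot 10^{-5}$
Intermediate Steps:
$L{\left(W \right)} = W^{2}$
$u{\left(Q \right)} = 64 - Q$ ($u{\left(Q \right)} = 8^{2} - Q = 64 - Q$)
$\frac{1}{u{\left(b \right)} + 41771} = \frac{1}{\left(64 - -88\right) + 41771} = \frac{1}{\left(64 + 88\right) + 41771} = \frac{1}{152 + 41771} = \frac{1}{41923}$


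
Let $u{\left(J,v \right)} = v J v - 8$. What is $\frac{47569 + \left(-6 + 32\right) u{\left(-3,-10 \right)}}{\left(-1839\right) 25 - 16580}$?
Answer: $- \frac{39561}{62555} \approx -0.63242$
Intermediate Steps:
$u{\left(J,v \right)} = -8 + J v^{2}$ ($u{\left(J,v \right)} = J v v - 8 = J v^{2} - 8 = -8 + J v^{2}$)
$\frac{47569 + \left(-6 + 32\right) u{\left(-3,-10 \right)}}{\left(-1839\right) 25 - 16580} = \frac{47569 + \left(-6 + 32\right) \left(-8 - 3 \left(-10\right)^{2}\right)}{\left(-1839\right) 25 - 16580} = \frac{47569 + 26 \left(-8 - 300\right)}{-45975 - 16580} = \frac{47569 + 26 \left(-8 - 300\right)}{-62555} = \left(47569 + 26 \left(-308\right)\right) \left(- \frac{1}{62555}\right) = \left(47569 - 8008\right) \left(- \frac{1}{62555}\right) = 39561 \left(- \frac{1}{62555}\right) = - \frac{39561}{62555}$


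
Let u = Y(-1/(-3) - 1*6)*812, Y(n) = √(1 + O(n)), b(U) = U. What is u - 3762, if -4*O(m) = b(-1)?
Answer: -3762 + 406*√5 ≈ -2854.2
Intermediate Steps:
O(m) = ¼ (O(m) = -¼*(-1) = ¼)
Y(n) = √5/2 (Y(n) = √(1 + ¼) = √(5/4) = √5/2)
u = 406*√5 (u = (√5/2)*812 = 406*√5 ≈ 907.84)
u - 3762 = 406*√5 - 3762 = -3762 + 406*√5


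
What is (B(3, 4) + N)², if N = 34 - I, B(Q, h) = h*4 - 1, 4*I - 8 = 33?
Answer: 24025/16 ≈ 1501.6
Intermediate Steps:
I = 41/4 (I = 2 + (¼)*33 = 2 + 33/4 = 41/4 ≈ 10.250)
B(Q, h) = -1 + 4*h (B(Q, h) = 4*h - 1 = -1 + 4*h)
N = 95/4 (N = 34 - 1*41/4 = 34 - 41/4 = 95/4 ≈ 23.750)
(B(3, 4) + N)² = ((-1 + 4*4) + 95/4)² = ((-1 + 16) + 95/4)² = (15 + 95/4)² = (155/4)² = 24025/16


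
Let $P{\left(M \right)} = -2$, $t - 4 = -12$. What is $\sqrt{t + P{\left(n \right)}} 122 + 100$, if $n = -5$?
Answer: $100 + 122 i \sqrt{10} \approx 100.0 + 385.8 i$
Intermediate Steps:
$t = -8$ ($t = 4 - 12 = -8$)
$\sqrt{t + P{\left(n \right)}} 122 + 100 = \sqrt{-8 - 2} \cdot 122 + 100 = \sqrt{-10} \cdot 122 + 100 = i \sqrt{10} \cdot 122 + 100 = 122 i \sqrt{10} + 100 = 100 + 122 i \sqrt{10}$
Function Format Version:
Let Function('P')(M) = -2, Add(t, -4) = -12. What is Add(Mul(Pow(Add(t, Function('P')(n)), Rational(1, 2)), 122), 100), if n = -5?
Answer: Add(100, Mul(122, I, Pow(10, Rational(1, 2)))) ≈ Add(100.00, Mul(385.80, I))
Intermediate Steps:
t = -8 (t = Add(4, -12) = -8)
Add(Mul(Pow(Add(t, Function('P')(n)), Rational(1, 2)), 122), 100) = Add(Mul(Pow(Add(-8, -2), Rational(1, 2)), 122), 100) = Add(Mul(Pow(-10, Rational(1, 2)), 122), 100) = Add(Mul(Mul(I, Pow(10, Rational(1, 2))), 122), 100) = Add(Mul(122, I, Pow(10, Rational(1, 2))), 100) = Add(100, Mul(122, I, Pow(10, Rational(1, 2))))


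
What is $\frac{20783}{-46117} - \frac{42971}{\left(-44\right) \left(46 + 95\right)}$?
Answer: $\frac{1852755875}{286109868} \approx 6.4757$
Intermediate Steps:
$\frac{20783}{-46117} - \frac{42971}{\left(-44\right) \left(46 + 95\right)} = 20783 \left(- \frac{1}{46117}\right) - \frac{42971}{\left(-44\right) 141} = - \frac{20783}{46117} - \frac{42971}{-6204} = - \frac{20783}{46117} - - \frac{42971}{6204} = - \frac{20783}{46117} + \frac{42971}{6204} = \frac{1852755875}{286109868}$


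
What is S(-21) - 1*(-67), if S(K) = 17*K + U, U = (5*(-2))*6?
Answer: -350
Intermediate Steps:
U = -60 (U = -10*6 = -60)
S(K) = -60 + 17*K (S(K) = 17*K - 60 = -60 + 17*K)
S(-21) - 1*(-67) = (-60 + 17*(-21)) - 1*(-67) = (-60 - 357) + 67 = -417 + 67 = -350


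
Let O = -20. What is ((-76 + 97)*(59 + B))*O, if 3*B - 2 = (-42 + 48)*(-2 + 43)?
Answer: -59500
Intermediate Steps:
B = 248/3 (B = 2/3 + ((-42 + 48)*(-2 + 43))/3 = 2/3 + (6*41)/3 = 2/3 + (1/3)*246 = 2/3 + 82 = 248/3 ≈ 82.667)
((-76 + 97)*(59 + B))*O = ((-76 + 97)*(59 + 248/3))*(-20) = (21*(425/3))*(-20) = 2975*(-20) = -59500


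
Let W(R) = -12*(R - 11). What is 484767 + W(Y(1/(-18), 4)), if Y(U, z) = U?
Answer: 1454699/3 ≈ 4.8490e+5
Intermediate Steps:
W(R) = 132 - 12*R (W(R) = -12*(-11 + R) = 132 - 12*R)
484767 + W(Y(1/(-18), 4)) = 484767 + (132 - 12/(-18)) = 484767 + (132 - 12*(-1/18)) = 484767 + (132 + ⅔) = 484767 + 398/3 = 1454699/3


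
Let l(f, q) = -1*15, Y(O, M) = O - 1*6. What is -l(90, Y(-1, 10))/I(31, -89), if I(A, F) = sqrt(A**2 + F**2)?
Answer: 15*sqrt(8882)/8882 ≈ 0.15916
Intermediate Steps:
Y(O, M) = -6 + O (Y(O, M) = O - 6 = -6 + O)
l(f, q) = -15
-l(90, Y(-1, 10))/I(31, -89) = -(-15)/(sqrt(31**2 + (-89)**2)) = -(-15)/(sqrt(961 + 7921)) = -(-15)/(sqrt(8882)) = -(-15)*sqrt(8882)/8882 = 15*sqrt(8882)/8882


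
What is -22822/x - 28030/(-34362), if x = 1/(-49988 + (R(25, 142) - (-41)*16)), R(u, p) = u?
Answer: 19333510500089/17181 ≈ 1.1253e+9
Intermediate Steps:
x = -1/49307 (x = 1/(-49988 + (25 - (-41)*16)) = 1/(-49988 + (25 - 1*(-656))) = 1/(-49988 + (25 + 656)) = 1/(-49988 + 681) = 1/(-49307) = -1/49307 ≈ -2.0281e-5)
-22822/x - 28030/(-34362) = -22822/(-1/49307) - 28030/(-34362) = -22822*(-49307) - 28030*(-1/34362) = 1125284354 + 14015/17181 = 19333510500089/17181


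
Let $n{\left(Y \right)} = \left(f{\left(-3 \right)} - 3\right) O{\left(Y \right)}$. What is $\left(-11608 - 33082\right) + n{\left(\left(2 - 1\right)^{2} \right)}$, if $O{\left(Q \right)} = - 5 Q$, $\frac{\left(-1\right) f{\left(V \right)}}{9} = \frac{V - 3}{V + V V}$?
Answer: $-44720$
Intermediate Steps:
$f{\left(V \right)} = - \frac{9 \left(-3 + V\right)}{V + V^{2}}$ ($f{\left(V \right)} = - 9 \frac{V - 3}{V + V V} = - 9 \frac{-3 + V}{V + V^{2}} = - \frac{9 \left(-3 + V\right)}{V + V^{2}}$)
$n{\left(Y \right)} = - 30 Y$ ($n{\left(Y \right)} = \left(\frac{9 \left(3 - -3\right)}{\left(-3\right) \left(1 - 3\right)} - 3\right) \left(- 5 Y\right) = \left(9 \left(- \frac{1}{3}\right) \frac{1}{-2} \left(3 + 3\right) - 3\right) \left(- 5 Y\right) = \left(9 \left(- \frac{1}{3}\right) \left(- \frac{1}{2}\right) 6 - 3\right) \left(- 5 Y\right) = \left(9 - 3\right) \left(- 5 Y\right) = 6 \left(- 5 Y\right) = - 30 Y$)
$\left(-11608 - 33082\right) + n{\left(\left(2 - 1\right)^{2} \right)} = \left(-11608 - 33082\right) - 30 \left(2 - 1\right)^{2} = -44690 - 30 \cdot 1^{2} = -44690 - 30 = -44720$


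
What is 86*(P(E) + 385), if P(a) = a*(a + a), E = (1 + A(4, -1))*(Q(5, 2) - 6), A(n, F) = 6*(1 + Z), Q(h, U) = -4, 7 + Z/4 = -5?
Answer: 1358162310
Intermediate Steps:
Z = -48 (Z = -28 + 4*(-5) = -28 - 20 = -48)
A(n, F) = -282 (A(n, F) = 6*(1 - 48) = 6*(-47) = -282)
E = 2810 (E = (1 - 282)*(-4 - 6) = -281*(-10) = 2810)
P(a) = 2*a**2 (P(a) = a*(2*a) = 2*a**2)
86*(P(E) + 385) = 86*(2*2810**2 + 385) = 86*(2*7896100 + 385) = 86*(15792200 + 385) = 86*15792585 = 1358162310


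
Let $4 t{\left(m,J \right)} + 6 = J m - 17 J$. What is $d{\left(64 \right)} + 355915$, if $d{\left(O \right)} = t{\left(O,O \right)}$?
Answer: $\frac{713331}{2} \approx 3.5667 \cdot 10^{5}$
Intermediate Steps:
$t{\left(m,J \right)} = - \frac{3}{2} - \frac{17 J}{4} + \frac{J m}{4}$ ($t{\left(m,J \right)} = - \frac{3}{2} + \frac{J m - 17 J}{4} = - \frac{3}{2} + \frac{- 17 J + J m}{4} = - \frac{3}{2} + \left(- \frac{17 J}{4} + \frac{J m}{4}\right) = - \frac{3}{2} - \frac{17 J}{4} + \frac{J m}{4}$)
$d{\left(O \right)} = - \frac{3}{2} - \frac{17 O}{4} + \frac{O^{2}}{4}$ ($d{\left(O \right)} = - \frac{3}{2} - \frac{17 O}{4} + \frac{O O}{4} = - \frac{3}{2} - \frac{17 O}{4} + \frac{O^{2}}{4}$)
$d{\left(64 \right)} + 355915 = \left(- \frac{3}{2} - 272 + \frac{64^{2}}{4}\right) + 355915 = \left(- \frac{3}{2} - 272 + \frac{1}{4} \cdot 4096\right) + 355915 = \left(- \frac{3}{2} - 272 + 1024\right) + 355915 = \frac{1501}{2} + 355915 = \frac{713331}{2}$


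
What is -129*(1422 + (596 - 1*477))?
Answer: -198789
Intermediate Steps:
-129*(1422 + (596 - 1*477)) = -129*(1422 + (596 - 477)) = -129*(1422 + 119) = -129*1541 = -198789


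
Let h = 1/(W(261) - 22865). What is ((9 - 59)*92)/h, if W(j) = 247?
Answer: 104042800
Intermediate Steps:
h = -1/22618 (h = 1/(247 - 22865) = 1/(-22618) = -1/22618 ≈ -4.4213e-5)
((9 - 59)*92)/h = ((9 - 59)*92)/(-1/22618) = -50*92*(-22618) = -4600*(-22618) = 104042800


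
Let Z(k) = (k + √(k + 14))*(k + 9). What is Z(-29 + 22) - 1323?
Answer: -1337 + 2*√7 ≈ -1331.7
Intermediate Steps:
Z(k) = (9 + k)*(k + √(14 + k)) (Z(k) = (k + √(14 + k))*(9 + k) = (9 + k)*(k + √(14 + k)))
Z(-29 + 22) - 1323 = ((-29 + 22)² + 9*(-29 + 22) + 9*√(14 + (-29 + 22)) + (-29 + 22)*√(14 + (-29 + 22))) - 1323 = ((-7)² + 9*(-7) + 9*√(14 - 7) - 7*√(14 - 7)) - 1323 = (49 - 63 + 9*√7 - 7*√7) - 1323 = (-14 + 2*√7) - 1323 = -1337 + 2*√7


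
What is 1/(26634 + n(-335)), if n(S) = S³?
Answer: -1/37568741 ≈ -2.6618e-8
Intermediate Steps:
1/(26634 + n(-335)) = 1/(26634 + (-335)³) = 1/(26634 - 37595375) = 1/(-37568741) = -1/37568741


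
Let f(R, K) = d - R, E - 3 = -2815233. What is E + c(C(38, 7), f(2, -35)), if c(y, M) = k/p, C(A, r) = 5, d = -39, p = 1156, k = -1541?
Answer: -3254407421/1156 ≈ -2.8152e+6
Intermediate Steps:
E = -2815230 (E = 3 - 2815233 = -2815230)
f(R, K) = -39 - R
c(y, M) = -1541/1156
E + c(C(38, 7), f(2, -35)) = -2815230 - 1541/1156 = -3254407421/1156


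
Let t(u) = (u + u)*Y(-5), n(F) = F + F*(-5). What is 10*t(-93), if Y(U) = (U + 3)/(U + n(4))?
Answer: -1240/7 ≈ -177.14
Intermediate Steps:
n(F) = -4*F (n(F) = F - 5*F = -4*F)
Y(U) = (3 + U)/(-16 + U) (Y(U) = (U + 3)/(U - 4*4) = (3 + U)/(U - 16) = (3 + U)/(-16 + U))
t(u) = 4*u/21 (t(u) = (u + u)*((3 - 5)/(-16 - 5)) = (2*u)*(-2/(-21)) = (2*u)*(-1/21*(-2)) = (2*u)*(2/21) = 4*u/21)
10*t(-93) = 10*((4/21)*(-93)) = 10*(-124/7) = -1240/7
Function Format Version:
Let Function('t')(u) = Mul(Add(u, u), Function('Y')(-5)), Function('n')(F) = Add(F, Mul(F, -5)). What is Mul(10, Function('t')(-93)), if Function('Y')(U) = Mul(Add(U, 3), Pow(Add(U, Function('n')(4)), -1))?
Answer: Rational(-1240, 7) ≈ -177.14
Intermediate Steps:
Function('n')(F) = Mul(-4, F) (Function('n')(F) = Add(F, Mul(-5, F)) = Mul(-4, F))
Function('Y')(U) = Mul(Pow(Add(-16, U), -1), Add(3, U)) (Function('Y')(U) = Mul(Add(U, 3), Pow(Add(U, Mul(-4, 4)), -1)) = Mul(Add(3, U), Pow(Add(U, -16), -1)) = Mul(Add(3, U), Pow(Add(-16, U), -1)) = Mul(Pow(Add(-16, U), -1), Add(3, U)))
Function('t')(u) = Mul(Rational(4, 21), u) (Function('t')(u) = Mul(Add(u, u), Mul(Pow(Add(-16, -5), -1), Add(3, -5))) = Mul(Mul(2, u), Mul(Pow(-21, -1), -2)) = Mul(Mul(2, u), Mul(Rational(-1, 21), -2)) = Mul(Mul(2, u), Rational(2, 21)) = Mul(Rational(4, 21), u))
Mul(10, Function('t')(-93)) = Mul(10, Mul(Rational(4, 21), -93)) = Mul(10, Rational(-124, 7)) = Rational(-1240, 7)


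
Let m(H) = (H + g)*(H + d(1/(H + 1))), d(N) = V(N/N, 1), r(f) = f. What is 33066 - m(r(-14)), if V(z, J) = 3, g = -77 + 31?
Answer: 32406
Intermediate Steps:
g = -46
d(N) = 3
m(H) = (-46 + H)*(3 + H) (m(H) = (H - 46)*(H + 3) = (-46 + H)*(3 + H))
33066 - m(r(-14)) = 33066 - (-138 + (-14)² - 43*(-14)) = 33066 - (-138 + 196 + 602) = 33066 - 1*660 = 33066 - 660 = 32406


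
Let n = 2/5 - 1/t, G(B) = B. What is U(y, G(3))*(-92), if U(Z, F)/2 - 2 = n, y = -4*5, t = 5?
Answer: -2024/5 ≈ -404.80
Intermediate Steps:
y = -20
n = ⅕ (n = 2/5 - 1/5 = 2*(⅕) - 1*⅕ = ⅖ - ⅕ = ⅕ ≈ 0.20000)
U(Z, F) = 22/5 (U(Z, F) = 4 + 2*(⅕) = 4 + ⅖ = 22/5)
U(y, G(3))*(-92) = (22/5)*(-92) = -2024/5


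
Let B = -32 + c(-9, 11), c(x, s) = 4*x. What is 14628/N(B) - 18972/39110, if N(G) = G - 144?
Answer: -1358781/19555 ≈ -69.485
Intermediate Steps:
B = -68 (B = -32 + 4*(-9) = -32 - 36 = -68)
N(G) = -144 + G
14628/N(B) - 18972/39110 = 14628/(-144 - 68) - 18972/39110 = 14628/(-212) - 18972*1/39110 = 14628*(-1/212) - 9486/19555 = -69 - 9486/19555 = -1358781/19555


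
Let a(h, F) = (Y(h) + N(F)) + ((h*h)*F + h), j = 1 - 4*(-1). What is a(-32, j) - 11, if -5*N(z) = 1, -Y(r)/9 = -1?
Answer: 25429/5 ≈ 5085.8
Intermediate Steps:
Y(r) = 9 (Y(r) = -9*(-1) = 9)
j = 5 (j = 1 + 4 = 5)
N(z) = -⅕ (N(z) = -⅕*1 = -⅕)
a(h, F) = 44/5 + h + F*h² (a(h, F) = (9 - ⅕) + ((h*h)*F + h) = 44/5 + (h²*F + h) = 44/5 + (F*h² + h) = 44/5 + (h + F*h²) = 44/5 + h + F*h²)
a(-32, j) - 11 = (44/5 - 32 + 5*(-32)²) - 11 = (44/5 - 32 + 5*1024) - 11 = (44/5 - 32 + 5120) - 11 = 25484/5 - 11 = 25429/5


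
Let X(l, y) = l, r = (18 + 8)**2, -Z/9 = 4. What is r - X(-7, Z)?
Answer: 683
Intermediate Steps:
Z = -36 (Z = -9*4 = -36)
r = 676 (r = 26**2 = 676)
r - X(-7, Z) = 676 - 1*(-7) = 676 + 7 = 683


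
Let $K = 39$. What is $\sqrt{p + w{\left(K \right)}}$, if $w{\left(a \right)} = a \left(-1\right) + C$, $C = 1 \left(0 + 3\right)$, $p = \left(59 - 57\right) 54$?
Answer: $6 \sqrt{2} \approx 8.4853$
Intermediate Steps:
$p = 108$ ($p = 2 \cdot 54 = 108$)
$C = 3$ ($C = 1 \cdot 3 = 3$)
$w{\left(a \right)} = 3 - a$ ($w{\left(a \right)} = a \left(-1\right) + 3 = - a + 3 = 3 - a$)
$\sqrt{p + w{\left(K \right)}} = \sqrt{108 + \left(3 - 39\right)} = \sqrt{108 - 36} = \sqrt{72} = 6 \sqrt{2}$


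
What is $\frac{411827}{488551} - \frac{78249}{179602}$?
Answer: $\frac{35736325655}{87744736702} \approx 0.40728$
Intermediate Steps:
$\frac{411827}{488551} - \frac{78249}{179602} = \frac{35736325655}{87744736702}$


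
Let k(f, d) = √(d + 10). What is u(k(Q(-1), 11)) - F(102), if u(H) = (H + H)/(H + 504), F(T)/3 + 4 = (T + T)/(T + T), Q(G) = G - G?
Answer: 108853/12095 + 48*√21/12095 ≈ 9.0180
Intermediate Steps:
Q(G) = 0
F(T) = -9 (F(T) = -12 + 3*((T + T)/(T + T)) = -12 + 3*((2*T)/((2*T))) = -12 + 3*((2*T)*(1/(2*T))) = -12 + 3*1 = -12 + 3 = -9)
k(f, d) = √(10 + d)
u(H) = 2*H/(504 + H) (u(H) = (2*H)/(504 + H) = 2*H/(504 + H))
u(k(Q(-1), 11)) - F(102) = 2*√(10 + 11)/(504 + √(10 + 11)) - 1*(-9) = 2*√21/(504 + √21) + 9 = 9 + 2*√21/(504 + √21)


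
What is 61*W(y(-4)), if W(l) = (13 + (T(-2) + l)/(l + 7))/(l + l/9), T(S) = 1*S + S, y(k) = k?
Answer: -5673/40 ≈ -141.82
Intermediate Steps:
T(S) = 2*S (T(S) = S + S = 2*S)
W(l) = 9*(13 + (-4 + l)/(7 + l))/(10*l) (W(l) = (13 + (2*(-2) + l)/(l + 7))/(l + l/9) = (13 + (-4 + l)/(7 + l))/(l + l*(⅑)) = (13 + (-4 + l)/(7 + l))/(l + l/9) = (13 + (-4 + l)/(7 + l))/((10*l/9)) = (13 + (-4 + l)/(7 + l))*(9/(10*l)) = 9*(13 + (-4 + l)/(7 + l))/(10*l))
61*W(y(-4)) = 61*((9/10)*(87 + 14*(-4))/(-4*(7 - 4))) = 61*((9/10)*(-¼)*(87 - 56)/3) = 61*((9/10)*(-¼)*(⅓)*31) = 61*(-93/40) = -5673/40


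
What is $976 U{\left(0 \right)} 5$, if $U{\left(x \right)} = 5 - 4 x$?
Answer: $24400$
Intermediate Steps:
$976 U{\left(0 \right)} 5 = 976 \left(5 - 0\right) 5 = 976 \left(5 + 0\right) 5 = 976 \cdot 5 \cdot 5 = 976 \cdot 25 = 24400$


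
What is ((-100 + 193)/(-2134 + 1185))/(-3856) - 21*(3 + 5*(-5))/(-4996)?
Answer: -422538075/4570520656 ≈ -0.092449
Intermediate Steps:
((-100 + 193)/(-2134 + 1185))/(-3856) - 21*(3 + 5*(-5))/(-4996) = (93/(-949))*(-1/3856) - 21*(3 - 25)*(-1/4996) = (93*(-1/949))*(-1/3856) - 21*(-22)*(-1/4996) = -93/949*(-1/3856) + 462*(-1/4996) = 93/3659344 - 231/2498 = -422538075/4570520656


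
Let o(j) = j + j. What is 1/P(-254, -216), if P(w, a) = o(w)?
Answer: -1/508 ≈ -0.0019685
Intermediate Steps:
o(j) = 2*j
P(w, a) = 2*w
1/P(-254, -216) = 1/(2*(-254)) = 1/(-508) = -1/508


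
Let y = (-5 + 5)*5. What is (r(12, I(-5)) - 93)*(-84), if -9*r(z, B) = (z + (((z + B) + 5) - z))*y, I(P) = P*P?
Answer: 7812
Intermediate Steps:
y = 0 (y = 0*5 = 0)
I(P) = P²
r(z, B) = 0 (r(z, B) = -(z + (((z + B) + 5) - z))*0/9 = -(z + (((B + z) + 5) - z))*0/9 = -(z + ((5 + B + z) - z))*0/9 = -(z + (5 + B))*0/9 = -(5 + B + z)*0/9 = -⅑*0 = 0)
(r(12, I(-5)) - 93)*(-84) = (0 - 93)*(-84) = -93*(-84) = 7812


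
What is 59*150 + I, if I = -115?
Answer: 8735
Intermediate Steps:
59*150 + I = 59*150 - 115 = 8850 - 115 = 8735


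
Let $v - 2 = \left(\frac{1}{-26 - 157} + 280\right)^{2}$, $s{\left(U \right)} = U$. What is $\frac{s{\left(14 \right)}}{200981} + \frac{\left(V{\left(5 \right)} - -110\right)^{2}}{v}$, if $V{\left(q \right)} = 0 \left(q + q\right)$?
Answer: $\frac{7407059528026}{47970548850829} \approx 0.15441$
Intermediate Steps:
$V{\left(q \right)} = 0$ ($V{\left(q \right)} = 0 \cdot 2 q = 0$)
$v = \frac{2625502099}{33489}$ ($v = 2 + \left(\frac{1}{-26 - 157} + 280\right)^{2} = 2 + \left(\frac{1}{-183} + 280\right)^{2} = 2 + \left(- \frac{1}{183} + 280\right)^{2} = 2 + \left(\frac{51239}{183}\right)^{2} = 2 + \frac{2625435121}{33489} = \frac{2625502099}{33489} \approx 78399.0$)
$\frac{s{\left(14 \right)}}{200981} + \frac{\left(V{\left(5 \right)} - -110\right)^{2}}{v} = \frac{14}{200981} + \frac{\left(0 - -110\right)^{2}}{\frac{2625502099}{33489}} = 14 \cdot \frac{1}{200981} + \left(0 + 110\right)^{2} \cdot \frac{33489}{2625502099} = \frac{14}{200981} + 110^{2} \cdot \frac{33489}{2625502099} = \frac{14}{200981} + 12100 \cdot \frac{33489}{2625502099} = \frac{14}{200981} + \frac{36837900}{238682009} = \frac{7407059528026}{47970548850829}$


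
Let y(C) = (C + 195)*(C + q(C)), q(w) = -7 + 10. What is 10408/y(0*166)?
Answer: 10408/585 ≈ 17.791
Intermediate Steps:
q(w) = 3
y(C) = (3 + C)*(195 + C) (y(C) = (C + 195)*(C + 3) = (195 + C)*(3 + C) = (3 + C)*(195 + C))
10408/y(0*166) = 10408/(585 + (0*166)**2 + 198*(0*166)) = 10408/(585 + 0**2 + 198*0) = 10408/(585 + 0 + 0) = 10408/585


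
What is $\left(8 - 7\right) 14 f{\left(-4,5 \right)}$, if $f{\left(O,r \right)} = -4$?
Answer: $-56$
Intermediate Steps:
$\left(8 - 7\right) 14 f{\left(-4,5 \right)} = \left(8 - 7\right) 14 \left(-4\right) = 1 \cdot 14 \left(-4\right) = 14 \left(-4\right) = -56$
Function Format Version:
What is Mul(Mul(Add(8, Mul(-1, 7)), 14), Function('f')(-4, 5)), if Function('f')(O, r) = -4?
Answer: -56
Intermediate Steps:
Mul(Mul(Add(8, Mul(-1, 7)), 14), Function('f')(-4, 5)) = Mul(Mul(Add(8, Mul(-1, 7)), 14), -4) = Mul(Mul(Add(8, -7), 14), -4) = Mul(Mul(1, 14), -4) = Mul(14, -4) = -56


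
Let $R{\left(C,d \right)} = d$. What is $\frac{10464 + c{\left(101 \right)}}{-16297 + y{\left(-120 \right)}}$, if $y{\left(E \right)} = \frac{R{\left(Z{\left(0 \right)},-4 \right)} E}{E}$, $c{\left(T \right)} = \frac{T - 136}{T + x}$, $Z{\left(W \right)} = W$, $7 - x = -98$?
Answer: $- \frac{2155549}{3358006} \approx -0.64191$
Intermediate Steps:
$x = 105$ ($x = 7 - -98 = 7 + 98 = 105$)
$c{\left(T \right)} = \frac{-136 + T}{105 + T}$ ($c{\left(T \right)} = \frac{T - 136}{T + 105} = \frac{-136 + T}{105 + T}$)
$y{\left(E \right)} = -4$ ($y{\left(E \right)} = \frac{\left(-4\right) E}{E} = -4$)
$\frac{10464 + c{\left(101 \right)}}{-16297 + y{\left(-120 \right)}} = \frac{10464 + \frac{-136 + 101}{105 + 101}}{-16297 - 4} = \frac{10464 + \frac{1}{206} \left(-35\right)}{-16301} = \left(10464 + \frac{1}{206} \left(-35\right)\right) \left(- \frac{1}{16301}\right) = \left(10464 - \frac{35}{206}\right) \left(- \frac{1}{16301}\right) = \frac{2155549}{206} \left(- \frac{1}{16301}\right) = - \frac{2155549}{3358006}$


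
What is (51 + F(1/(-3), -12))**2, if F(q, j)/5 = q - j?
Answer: 107584/9 ≈ 11954.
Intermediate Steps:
F(q, j) = -5*j + 5*q (F(q, j) = 5*(q - j) = -5*j + 5*q)
(51 + F(1/(-3), -12))**2 = (51 + (-5*(-12) + 5/(-3)))**2 = (51 + (60 + 5*(-1/3)))**2 = (51 + (60 - 5/3))**2 = (51 + 175/3)**2 = (328/3)**2 = 107584/9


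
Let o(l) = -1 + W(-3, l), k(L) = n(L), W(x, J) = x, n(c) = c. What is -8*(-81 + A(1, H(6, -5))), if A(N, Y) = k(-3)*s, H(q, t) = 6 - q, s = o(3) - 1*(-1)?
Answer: 576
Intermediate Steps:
k(L) = L
o(l) = -4 (o(l) = -1 - 3 = -4)
s = -3 (s = -4 - 1*(-1) = -4 + 1 = -3)
A(N, Y) = 9 (A(N, Y) = -3*(-3) = 9)
-8*(-81 + A(1, H(6, -5))) = -8*(-81 + 9) = -8*(-72) = 576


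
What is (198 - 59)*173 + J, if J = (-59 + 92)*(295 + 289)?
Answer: 43319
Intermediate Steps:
J = 19272 (J = 33*584 = 19272)
(198 - 59)*173 + J = (198 - 59)*173 + 19272 = 139*173 + 19272 = 24047 + 19272 = 43319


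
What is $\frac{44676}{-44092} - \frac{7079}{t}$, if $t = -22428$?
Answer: $- \frac{2362555}{3386628} \approx -0.69761$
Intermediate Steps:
$\frac{44676}{-44092} - \frac{7079}{t} = \frac{44676}{-44092} - \frac{7079}{-22428} = 44676 \left(- \frac{1}{44092}\right) - - \frac{7079}{22428} = - \frac{153}{151} + \frac{7079}{22428} = - \frac{2362555}{3386628}$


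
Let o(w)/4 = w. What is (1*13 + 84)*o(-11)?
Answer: -4268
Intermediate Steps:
o(w) = 4*w
(1*13 + 84)*o(-11) = (1*13 + 84)*(4*(-11)) = (13 + 84)*(-44) = 97*(-44) = -4268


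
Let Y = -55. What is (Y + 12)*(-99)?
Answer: 4257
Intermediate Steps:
(Y + 12)*(-99) = (-55 + 12)*(-99) = -43*(-99) = 4257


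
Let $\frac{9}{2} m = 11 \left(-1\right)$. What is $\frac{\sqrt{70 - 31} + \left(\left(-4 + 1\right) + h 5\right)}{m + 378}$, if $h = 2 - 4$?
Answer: $- \frac{9}{260} + \frac{9 \sqrt{39}}{3380} \approx -0.017987$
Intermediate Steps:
$h = -2$ ($h = 2 - 4 = -2$)
$m = - \frac{22}{9}$ ($m = \frac{2 \cdot 11 \left(-1\right)}{9} = \frac{2}{9} \left(-11\right) = - \frac{22}{9} \approx -2.4444$)
$\frac{\sqrt{70 - 31} + \left(\left(-4 + 1\right) + h 5\right)}{m + 378} = \frac{\sqrt{70 - 31} + \left(\left(-4 + 1\right) - 10\right)}{- \frac{22}{9} + 378} = \frac{\sqrt{39} - 13}{\frac{3380}{9}} = \left(\sqrt{39} - 13\right) \frac{9}{3380} = \left(-13 + \sqrt{39}\right) \frac{9}{3380} = - \frac{9}{260} + \frac{9 \sqrt{39}}{3380}$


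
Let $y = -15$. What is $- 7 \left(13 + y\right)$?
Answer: $14$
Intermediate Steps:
$- 7 \left(13 + y\right) = - 7 \left(13 - 15\right) = \left(-7\right) \left(-2\right) = 14$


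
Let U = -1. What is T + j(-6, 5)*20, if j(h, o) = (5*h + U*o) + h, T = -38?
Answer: -858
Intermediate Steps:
j(h, o) = -o + 6*h (j(h, o) = (5*h - o) + h = (-o + 5*h) + h = -o + 6*h)
T + j(-6, 5)*20 = -38 + (-1*5 + 6*(-6))*20 = -38 + (-5 - 36)*20 = -38 - 41*20 = -38 - 820 = -858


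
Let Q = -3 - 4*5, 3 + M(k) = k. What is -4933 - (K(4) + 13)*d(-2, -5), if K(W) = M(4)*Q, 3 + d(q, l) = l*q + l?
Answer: -4913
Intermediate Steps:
d(q, l) = -3 + l + l*q (d(q, l) = -3 + (l*q + l) = -3 + (l + l*q) = -3 + l + l*q)
M(k) = -3 + k
Q = -23 (Q = -3 - 20 = -23)
K(W) = -23 (K(W) = (-3 + 4)*(-23) = 1*(-23) = -23)
-4933 - (K(4) + 13)*d(-2, -5) = -4933 - (-23 + 13)*(-3 - 5 - 5*(-2)) = -4933 - (-10)*(-3 - 5 + 10) = -4933 - (-10)*2 = -4933 - 1*(-20) = -4933 + 20 = -4913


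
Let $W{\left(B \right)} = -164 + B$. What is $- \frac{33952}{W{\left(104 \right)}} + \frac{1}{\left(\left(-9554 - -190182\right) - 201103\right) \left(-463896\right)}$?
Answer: $\frac{5374754723521}{9498270600} \approx 565.87$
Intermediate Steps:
$- \frac{33952}{W{\left(104 \right)}} + \frac{1}{\left(\left(-9554 - -190182\right) - 201103\right) \left(-463896\right)} = - \frac{33952}{-164 + 104} + \frac{1}{\left(\left(-9554 - -190182\right) - 201103\right) \left(-463896\right)} = - \frac{33952}{-60} + \frac{1}{\left(-9554 + 190182\right) - 201103} \left(- \frac{1}{463896}\right) = \left(-33952\right) \left(- \frac{1}{60}\right) + \frac{1}{180628 - 201103} \left(- \frac{1}{463896}\right) = \frac{8488}{15} + \frac{1}{-20475} \left(- \frac{1}{463896}\right) = \frac{8488}{15} - - \frac{1}{9498270600} = \frac{8488}{15} + \frac{1}{9498270600} = \frac{5374754723521}{9498270600}$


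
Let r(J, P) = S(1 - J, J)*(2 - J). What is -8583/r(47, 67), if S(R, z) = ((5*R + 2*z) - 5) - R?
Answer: -2861/1425 ≈ -2.0077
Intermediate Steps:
S(R, z) = -5 + 2*z + 4*R (S(R, z) = ((2*z + 5*R) - 5) - R = (-5 + 2*z + 5*R) - R = -5 + 2*z + 4*R)
r(J, P) = (-1 - 2*J)*(2 - J) (r(J, P) = (-5 + 2*J + 4*(1 - J))*(2 - J) = (-5 + 2*J + (4 - 4*J))*(2 - J) = (-1 - 2*J)*(2 - J))
-8583/r(47, 67) = -8583*1/((1 + 2*47)*(-2 + 47)) = -8583*1/(45*(1 + 94)) = -8583/(95*45) = -8583/4275 = -8583*1/4275 = -2861/1425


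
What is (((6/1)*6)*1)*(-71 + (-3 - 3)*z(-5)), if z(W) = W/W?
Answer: -2772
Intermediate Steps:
z(W) = 1
(((6/1)*6)*1)*(-71 + (-3 - 3)*z(-5)) = (((6/1)*6)*1)*(-71 + (-3 - 3)*1) = (((6*1)*6)*1)*(-71 - 6*1) = ((6*6)*1)*(-71 - 6) = (36*1)*(-77) = 36*(-77) = -2772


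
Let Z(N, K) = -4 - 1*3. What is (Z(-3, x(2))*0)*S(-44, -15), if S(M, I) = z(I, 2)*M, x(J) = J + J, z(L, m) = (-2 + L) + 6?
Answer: 0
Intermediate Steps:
z(L, m) = 4 + L
x(J) = 2*J
Z(N, K) = -7 (Z(N, K) = -4 - 3 = -7)
S(M, I) = M*(4 + I) (S(M, I) = (4 + I)*M = M*(4 + I))
(Z(-3, x(2))*0)*S(-44, -15) = (-7*0)*(-44*(4 - 15)) = 0*(-44*(-11)) = 0*484 = 0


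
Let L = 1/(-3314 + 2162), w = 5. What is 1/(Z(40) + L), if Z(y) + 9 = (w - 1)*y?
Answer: 1152/173951 ≈ 0.0066226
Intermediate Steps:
Z(y) = -9 + 4*y (Z(y) = -9 + (5 - 1)*y = -9 + 4*y)
L = -1/1152 (L = 1/(-1152) = -1/1152 ≈ -0.00086806)
1/(Z(40) + L) = 1/((-9 + 4*40) - 1/1152) = 1/((-9 + 160) - 1/1152) = 1/(151 - 1/1152) = 1/(173951/1152) = 1152/173951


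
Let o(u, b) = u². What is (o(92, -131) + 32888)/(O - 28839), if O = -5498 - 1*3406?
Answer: -13784/12581 ≈ -1.0956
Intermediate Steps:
O = -8904 (O = -5498 - 3406 = -8904)
(o(92, -131) + 32888)/(O - 28839) = (92² + 32888)/(-8904 - 28839) = (8464 + 32888)/(-37743) = 41352*(-1/37743) = -13784/12581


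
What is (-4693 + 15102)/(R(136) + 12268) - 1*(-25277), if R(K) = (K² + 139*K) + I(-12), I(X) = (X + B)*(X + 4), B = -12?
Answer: 1260321629/49860 ≈ 25277.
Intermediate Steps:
I(X) = (-12 + X)*(4 + X) (I(X) = (X - 12)*(X + 4) = (-12 + X)*(4 + X))
R(K) = 192 + K² + 139*K (R(K) = (K² + 139*K) + (-48 + (-12)² - 8*(-12)) = (K² + 139*K) + (-48 + 144 + 96) = (K² + 139*K) + 192 = 192 + K² + 139*K)
(-4693 + 15102)/(R(136) + 12268) - 1*(-25277) = (-4693 + 15102)/((192 + 136² + 139*136) + 12268) - 1*(-25277) = 10409/((192 + 18496 + 18904) + 12268) + 25277 = 10409/(37592 + 12268) + 25277 = 10409/49860 + 25277 = 1260321629/49860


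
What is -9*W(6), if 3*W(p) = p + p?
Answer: -36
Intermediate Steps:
W(p) = 2*p/3 (W(p) = (p + p)/3 = (2*p)/3 = 2*p/3)
-9*W(6) = -6*6 = -9*4 = -36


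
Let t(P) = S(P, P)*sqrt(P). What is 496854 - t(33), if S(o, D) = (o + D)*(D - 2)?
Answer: 496854 - 2046*sqrt(33) ≈ 4.8510e+5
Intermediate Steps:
S(o, D) = (-2 + D)*(D + o) (S(o, D) = (D + o)*(-2 + D) = (-2 + D)*(D + o))
t(P) = sqrt(P)*(-4*P + 2*P**2) (t(P) = (P**2 - 2*P - 2*P + P*P)*sqrt(P) = (P**2 - 2*P - 2*P + P**2)*sqrt(P) = (-4*P + 2*P**2)*sqrt(P) = sqrt(P)*(-4*P + 2*P**2))
496854 - t(33) = 496854 - 2*33**(3/2)*(-2 + 33) = 496854 - 2*33*sqrt(33)*31 = 496854 - 2046*sqrt(33)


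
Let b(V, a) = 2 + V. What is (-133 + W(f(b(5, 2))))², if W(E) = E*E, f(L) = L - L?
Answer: 17689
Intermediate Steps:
f(L) = 0
W(E) = E²
(-133 + W(f(b(5, 2))))² = (-133 + 0²)² = (-133 + 0)² = (-133)² = 17689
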